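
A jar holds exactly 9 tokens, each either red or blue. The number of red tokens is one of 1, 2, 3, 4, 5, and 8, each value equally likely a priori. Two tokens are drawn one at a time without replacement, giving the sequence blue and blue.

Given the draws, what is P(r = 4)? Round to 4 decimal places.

Under each hypothesis, the probability of the observed sequence is: P(data | r = 1) = (8/9)(7/8) = 7/9; P(data | r = 2) = (7/9)(6/8) = 7/12; P(data | r = 3) = (6/9)(5/8) = 5/12; P(data | r = 4) = (5/9)(4/8) = 5/18; P(data | r = 5) = (4/9)(3/8) = 1/6; P(data | r = 8) = (1/9)(0/8) = 0.
Weighting by the prior gives 1/6 · 7/9 = 7/54, 1/6 · 7/12 = 7/72, 1/6 · 5/12 = 5/72, 1/6 · 5/18 = 5/108, 1/6 · 1/6 = 1/36, 1/6 · 0 = 0; these sum to 10/27.
Therefore the posterior P(r = 4 | data) = (5/108) / (10/27) = 1/8.

0.1250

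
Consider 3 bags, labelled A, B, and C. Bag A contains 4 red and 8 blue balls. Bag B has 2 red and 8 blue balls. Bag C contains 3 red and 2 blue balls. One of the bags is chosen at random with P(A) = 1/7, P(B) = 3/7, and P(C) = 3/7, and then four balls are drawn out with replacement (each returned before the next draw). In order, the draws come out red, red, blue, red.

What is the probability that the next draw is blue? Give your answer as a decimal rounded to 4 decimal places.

The likelihood of the observed sequence under each hypothesis: P(data | bag A) = (4/12)(4/12)(8/12)(4/12) = 0.024691; P(data | bag B) = (2/10)(2/10)(8/10)(2/10) = 0.0064; P(data | bag C) = (3/5)(3/5)(2/5)(3/5) = 0.0864.
The prior-weighted likelihoods are 1/7 · 0.024691 = 0.0035273, 3/7 · 0.0064 = 0.0027429, 3/7 · 0.0864 = 0.037029; with total 0.043299.
The posterior is then P(bag A | data) = 0.081465, P(bag B | data) = 0.063347, P(bag C | data) = 0.85519.
So P(blue next | data) = Σ P(blue next | H) P(H | data) = (2/3)(0.081465) + (4/5)(0.063347) + (2/5)(0.85519) = 0.44706.

0.4471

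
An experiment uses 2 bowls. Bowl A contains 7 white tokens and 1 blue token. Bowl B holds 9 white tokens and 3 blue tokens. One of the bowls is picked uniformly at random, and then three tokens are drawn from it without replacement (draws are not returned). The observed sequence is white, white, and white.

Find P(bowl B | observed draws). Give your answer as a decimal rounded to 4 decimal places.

0.3792

The likelihood of the observed sequence under each hypothesis: P(data | bowl A) = (7/8)(6/7)(5/6) = 5/8; P(data | bowl B) = (9/12)(8/11)(7/10) = 21/55.
The prior-weighted likelihoods are 1/2 · 5/8 = 5/16, 1/2 · 21/55 = 21/110; these sum to 443/880.
Hence P(bowl B | data) = (21/110) / (443/880) = 168/443.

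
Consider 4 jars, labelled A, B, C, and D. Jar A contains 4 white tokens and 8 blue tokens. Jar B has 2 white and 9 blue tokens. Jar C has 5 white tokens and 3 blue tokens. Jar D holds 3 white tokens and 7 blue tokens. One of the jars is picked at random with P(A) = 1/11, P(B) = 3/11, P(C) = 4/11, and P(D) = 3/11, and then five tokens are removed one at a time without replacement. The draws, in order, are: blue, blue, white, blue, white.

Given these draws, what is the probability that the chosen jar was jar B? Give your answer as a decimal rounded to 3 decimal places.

0.186

For each hypothesis, P(data | H) works out to: P(data | jar A) = (8/12)(7/11)(4/10)(6/9)(3/8) = 0.042424; P(data | jar B) = (9/11)(8/10)(2/9)(7/8)(1/7) = 0.018182; P(data | jar C) = (3/8)(2/7)(5/6)(1/5)(4/4) = 0.017857; P(data | jar D) = (7/10)(6/9)(3/8)(5/7)(2/6) = 0.041667.
Weighting by the prior gives 1/11 · 0.042424 = 0.0038567, 3/11 · 0.018182 = 0.0049587, 4/11 · 0.017857 = 0.0064935, 3/11 · 0.041667 = 0.011364; these sum to 0.026673.
Therefore the posterior P(jar B | data) = (0.0049587) / (0.026673) = 0.18591.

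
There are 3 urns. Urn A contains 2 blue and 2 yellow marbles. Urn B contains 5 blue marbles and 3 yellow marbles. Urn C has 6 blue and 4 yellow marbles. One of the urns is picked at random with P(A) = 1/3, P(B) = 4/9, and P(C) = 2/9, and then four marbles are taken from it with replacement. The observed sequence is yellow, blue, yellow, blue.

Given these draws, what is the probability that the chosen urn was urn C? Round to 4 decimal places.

0.2205

For each hypothesis, P(data | H) works out to: P(data | urn A) = (2/4)(2/4)(2/4)(2/4) = 0.0625; P(data | urn B) = (3/8)(5/8)(3/8)(5/8) = 0.054932; P(data | urn C) = (4/10)(6/10)(4/10)(6/10) = 0.0576.
Weighting by the prior gives 1/3 · 0.0625 = 0.020833, 4/9 · 0.054932 = 0.024414, 2/9 · 0.0576 = 0.0128; with total 0.058047.
Hence P(urn C | data) = (0.0128) / (0.058047) = 0.22051.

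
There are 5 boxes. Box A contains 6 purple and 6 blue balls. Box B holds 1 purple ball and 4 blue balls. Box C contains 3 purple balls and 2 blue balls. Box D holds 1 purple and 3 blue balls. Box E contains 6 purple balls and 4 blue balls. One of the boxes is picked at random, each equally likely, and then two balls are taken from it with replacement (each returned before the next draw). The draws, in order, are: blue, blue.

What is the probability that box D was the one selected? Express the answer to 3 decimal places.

Under each hypothesis, the probability of the observed sequence is: P(data | box A) = (6/12)(6/12) = 0.25; P(data | box B) = (4/5)(4/5) = 0.64; P(data | box C) = (2/5)(2/5) = 0.16; P(data | box D) = (3/4)(3/4) = 0.5625; P(data | box E) = (4/10)(4/10) = 0.16.
Weighting by the prior gives 1/5 · 0.25 = 0.05, 1/5 · 0.64 = 0.128, 1/5 · 0.16 = 0.032, 1/5 · 0.5625 = 0.1125, 1/5 · 0.16 = 0.032; summing to 0.3545.
Therefore the posterior P(box D | data) = (0.1125) / (0.3545) = 0.31735.

0.317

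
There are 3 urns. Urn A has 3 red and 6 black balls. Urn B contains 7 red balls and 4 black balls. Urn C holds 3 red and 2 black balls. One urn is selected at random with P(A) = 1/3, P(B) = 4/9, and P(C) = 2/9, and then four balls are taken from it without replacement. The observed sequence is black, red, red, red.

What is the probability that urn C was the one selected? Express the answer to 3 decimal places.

Under each hypothesis, the probability of the observed sequence is: P(data | urn A) = (6/9)(3/8)(2/7)(1/6) = 0.011905; P(data | urn B) = (4/11)(7/10)(6/9)(5/8) = 0.10606; P(data | urn C) = (2/5)(3/4)(2/3)(1/2) = 0.1.
Multiplying each by its prior: 1/3 · 0.011905 = 0.0039683, 4/9 · 0.10606 = 0.047138, 2/9 · 0.1 = 0.022222; these sum to 0.073329.
By Bayes' rule, P(urn C | data) = (0.022222) / (0.073329) = 0.30305.

0.303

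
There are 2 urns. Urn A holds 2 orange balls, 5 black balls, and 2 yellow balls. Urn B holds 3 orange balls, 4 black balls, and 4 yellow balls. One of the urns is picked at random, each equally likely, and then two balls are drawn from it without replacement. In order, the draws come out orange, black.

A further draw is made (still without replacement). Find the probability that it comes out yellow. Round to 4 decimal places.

Under each hypothesis, the probability of the observed sequence is: P(data | urn A) = (2/9)(5/8) = 0.13889; P(data | urn B) = (3/11)(4/10) = 0.10909.
Multiplying each by its prior: 1/2 · 0.13889 = 0.069444, 1/2 · 0.10909 = 0.054545; summing to 0.12399.
Normalising, the posterior is P(urn A | data) = 0.56008, P(urn B | data) = 0.43992.
The predictive probability is P(yellow next | data) = (2/7)(0.56008) + (4/9)(0.43992) = 0.35554.

0.3555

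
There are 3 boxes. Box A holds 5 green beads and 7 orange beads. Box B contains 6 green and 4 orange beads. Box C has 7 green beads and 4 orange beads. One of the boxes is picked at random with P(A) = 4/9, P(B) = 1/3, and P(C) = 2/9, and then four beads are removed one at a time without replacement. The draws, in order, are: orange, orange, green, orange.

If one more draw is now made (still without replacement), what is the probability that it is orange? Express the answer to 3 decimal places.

For each hypothesis, P(data | H) works out to: P(data | box A) = (7/12)(6/11)(5/10)(5/9) = 0.088384; P(data | box B) = (4/10)(3/9)(6/8)(2/7) = 0.028571; P(data | box C) = (4/11)(3/10)(7/9)(2/8) = 0.021212.
Weighting by the prior gives 4/9 · 0.088384 = 0.039282, 1/3 · 0.028571 = 0.0095238, 2/9 · 0.021212 = 0.0047138; these sum to 0.053519.
The posterior is then P(box A | data) = 0.73397, P(box B | data) = 0.17795, P(box C | data) = 0.088077.
Averaging over the posterior, P(orange next | data) = (1/2)(0.73397) + (1/6)(0.17795) + (1/7)(0.088077) = 0.40923.

0.409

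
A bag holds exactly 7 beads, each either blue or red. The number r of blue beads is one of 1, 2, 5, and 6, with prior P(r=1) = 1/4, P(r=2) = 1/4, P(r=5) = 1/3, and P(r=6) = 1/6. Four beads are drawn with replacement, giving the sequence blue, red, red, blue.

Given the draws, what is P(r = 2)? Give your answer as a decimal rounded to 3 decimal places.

Under each hypothesis, the probability of the observed sequence is: P(data | r = 1) = (1/7)(6/7)(6/7)(1/7) = 0.014994; P(data | r = 2) = (2/7)(5/7)(5/7)(2/7) = 0.041649; P(data | r = 5) = (5/7)(2/7)(2/7)(5/7) = 0.041649; P(data | r = 6) = (6/7)(1/7)(1/7)(6/7) = 0.014994.
The prior-weighted likelihoods are 1/4 · 0.014994 = 0.0037484, 1/4 · 0.041649 = 0.010412, 1/3 · 0.041649 = 0.013883, 1/6 · 0.014994 = 0.002499; summing to 0.030543.
So P(r = 2 | data) = (0.010412) / (0.030543) = 0.34091.

0.341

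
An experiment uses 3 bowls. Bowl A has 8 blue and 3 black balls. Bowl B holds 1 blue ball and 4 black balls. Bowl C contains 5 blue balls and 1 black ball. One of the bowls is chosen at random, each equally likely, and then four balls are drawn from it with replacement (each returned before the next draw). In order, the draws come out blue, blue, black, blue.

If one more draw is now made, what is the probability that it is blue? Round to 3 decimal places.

0.760

The likelihood of the observed sequence under each hypothesis: P(data | bowl A) = (8/11)(8/11)(3/11)(8/11) = 0.10491; P(data | bowl B) = (1/5)(1/5)(4/5)(1/5) = 0.0064; P(data | bowl C) = (5/6)(5/6)(1/6)(5/6) = 0.096451.
Weighting by the prior gives 1/3 · 0.10491 = 0.03497, 1/3 · 0.0064 = 0.0021333, 1/3 · 0.096451 = 0.03215; with total 0.069254.
The posterior is then P(bowl A | data) = 0.50496, P(bowl B | data) = 0.030805, P(bowl C | data) = 0.46424.
Averaging over the posterior, P(blue next | data) = (8/11)(0.50496) + (1/5)(0.030805) + (5/6)(0.46424) = 0.76027.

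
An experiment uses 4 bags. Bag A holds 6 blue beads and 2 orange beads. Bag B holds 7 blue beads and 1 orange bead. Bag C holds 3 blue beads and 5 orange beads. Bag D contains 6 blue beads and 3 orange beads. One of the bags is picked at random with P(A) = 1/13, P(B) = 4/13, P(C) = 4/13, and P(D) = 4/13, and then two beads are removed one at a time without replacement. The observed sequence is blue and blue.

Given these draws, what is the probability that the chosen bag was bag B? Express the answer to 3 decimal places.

Compute the likelihood of the observed sequence for each case: P(data | bag A) = (6/8)(5/7) = 0.53571; P(data | bag B) = (7/8)(6/7) = 0.75; P(data | bag C) = (3/8)(2/7) = 0.10714; P(data | bag D) = (6/9)(5/8) = 0.41667.
Multiplying each by its prior: 1/13 · 0.53571 = 0.041209, 4/13 · 0.75 = 0.23077, 4/13 · 0.10714 = 0.032967, 4/13 · 0.41667 = 0.12821; these sum to 0.43315.
So P(bag B | data) = (0.23077) / (0.43315) = 0.53277.

0.533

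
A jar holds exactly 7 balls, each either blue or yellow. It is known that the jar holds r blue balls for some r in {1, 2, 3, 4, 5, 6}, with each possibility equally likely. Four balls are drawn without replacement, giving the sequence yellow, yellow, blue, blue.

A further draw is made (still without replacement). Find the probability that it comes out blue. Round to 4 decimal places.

0.5000

For each hypothesis, P(data | H) works out to: P(data | r = 1) = (6/7)(5/6)(1/5)(0/4) = 0; P(data | r = 2) = (5/7)(4/6)(2/5)(1/4) = 1/21; P(data | r = 3) = (4/7)(3/6)(3/5)(2/4) = 3/35; P(data | r = 4) = (3/7)(2/6)(4/5)(3/4) = 3/35; P(data | r = 5) = (2/7)(1/6)(5/5)(4/4) = 1/21; P(data | r = 6) = (1/7)(0/6) = 0.
Multiplying each by its prior: 1/6 · 0 = 0, 1/6 · 1/21 = 1/126, 1/6 · 3/35 = 1/70, 1/6 · 3/35 = 1/70, 1/6 · 1/21 = 1/126, 1/6 · 0 = 0; summing to 2/45.
Normalising, the posterior is P(r = 1 | data) = 0, P(r = 2 | data) = 5/28, P(r = 3 | data) = 9/28, P(r = 4 | data) = 9/28, P(r = 5 | data) = 5/28, P(r = 6 | data) = 0.
The predictive probability is P(blue next | data) = (0)(5/28) + (1/3)(9/28) + (2/3)(9/28) + (1)(5/28) = 1/2.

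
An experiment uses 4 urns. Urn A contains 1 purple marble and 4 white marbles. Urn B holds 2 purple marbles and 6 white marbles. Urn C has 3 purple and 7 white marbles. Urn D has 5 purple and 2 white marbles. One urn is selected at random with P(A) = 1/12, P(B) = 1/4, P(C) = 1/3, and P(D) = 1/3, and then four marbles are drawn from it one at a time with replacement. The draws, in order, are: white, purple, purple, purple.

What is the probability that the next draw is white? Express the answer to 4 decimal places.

0.3812

Compute the likelihood of the observed sequence for each case: P(data | urn A) = (4/5)(1/5)(1/5)(1/5) = 0.0064; P(data | urn B) = (6/8)(2/8)(2/8)(2/8) = 0.011719; P(data | urn C) = (7/10)(3/10)(3/10)(3/10) = 0.0189; P(data | urn D) = (2/7)(5/7)(5/7)(5/7) = 0.10412.
Multiplying each by its prior: 1/12 · 0.0064 = 0.00053333, 1/4 · 0.011719 = 0.0029297, 1/3 · 0.0189 = 0.0063, 1/3 · 0.10412 = 0.034708; summing to 0.044471.
Dividing through by the total gives posterior P(urn A | data) = 0.011993, P(urn B | data) = 0.065879, P(urn C | data) = 0.14167, P(urn D | data) = 0.78046.
So P(white next | data) = Σ P(white next | H) P(H | data) = (4/5)(0.011993) + (3/4)(0.065879) + (7/10)(0.14167) + (2/7)(0.78046) = 0.38116.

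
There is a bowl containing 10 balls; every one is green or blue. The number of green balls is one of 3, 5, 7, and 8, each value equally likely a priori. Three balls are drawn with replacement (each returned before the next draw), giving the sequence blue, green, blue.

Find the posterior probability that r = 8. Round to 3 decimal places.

0.087

For each hypothesis, P(data | H) works out to: P(data | r = 3) = (7/10)(3/10)(7/10) = 0.147; P(data | r = 5) = (5/10)(5/10)(5/10) = 0.125; P(data | r = 7) = (3/10)(7/10)(3/10) = 0.063; P(data | r = 8) = (2/10)(8/10)(2/10) = 0.032.
Weighting by the prior gives 1/4 · 0.147 = 0.03675, 1/4 · 0.125 = 0.03125, 1/4 · 0.063 = 0.01575, 1/4 · 0.032 = 0.008; these sum to 0.09175.
By Bayes' rule, P(r = 8 | data) = (0.008) / (0.09175) = 0.087193.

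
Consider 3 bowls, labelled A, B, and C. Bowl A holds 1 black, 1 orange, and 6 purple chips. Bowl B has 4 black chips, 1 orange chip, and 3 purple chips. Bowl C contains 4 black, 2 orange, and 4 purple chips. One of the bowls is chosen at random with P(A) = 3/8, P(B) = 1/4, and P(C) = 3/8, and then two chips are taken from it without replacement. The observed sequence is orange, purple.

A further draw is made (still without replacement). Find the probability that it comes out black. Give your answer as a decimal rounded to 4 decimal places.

0.3716

The likelihood of the observed sequence under each hypothesis: P(data | bowl A) = (1/8)(6/7) = 3/28; P(data | bowl B) = (1/8)(3/7) = 3/56; P(data | bowl C) = (2/10)(4/9) = 4/45.
Multiplying each by its prior: 3/8 · 3/28 = 9/224, 1/4 · 3/56 = 3/224, 3/8 · 4/45 = 1/30; these sum to 73/840.
Normalising, the posterior is P(bowl A | data) = 135/292, P(bowl B | data) = 45/292, P(bowl C | data) = 28/73.
Averaging over the posterior, P(black next | data) = (1/6)(135/292) + (2/3)(45/292) + (1/2)(28/73) = 217/584.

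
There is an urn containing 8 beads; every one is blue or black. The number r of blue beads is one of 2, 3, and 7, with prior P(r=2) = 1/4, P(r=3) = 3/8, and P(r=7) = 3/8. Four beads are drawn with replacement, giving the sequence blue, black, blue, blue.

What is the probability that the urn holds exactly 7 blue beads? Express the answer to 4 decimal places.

Under each hypothesis, the probability of the observed sequence is: P(data | r = 2) = (2/8)(6/8)(2/8)(2/8) = 0.011719; P(data | r = 3) = (3/8)(5/8)(3/8)(3/8) = 0.032959; P(data | r = 7) = (7/8)(1/8)(7/8)(7/8) = 0.08374.
Multiplying each by its prior: 1/4 · 0.011719 = 0.0029297, 3/8 · 0.032959 = 0.01236, 3/8 · 0.08374 = 0.031403; with total 0.046692.
Hence P(r = 7 | data) = (0.031403) / (0.046692) = 0.67255.

0.6725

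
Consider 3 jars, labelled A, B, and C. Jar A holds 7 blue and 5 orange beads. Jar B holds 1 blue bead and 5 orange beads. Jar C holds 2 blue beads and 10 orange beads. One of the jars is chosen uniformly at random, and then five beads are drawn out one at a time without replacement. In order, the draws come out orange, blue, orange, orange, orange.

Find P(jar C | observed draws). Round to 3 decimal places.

Compute the likelihood of the observed sequence for each case: P(data | jar A) = (5/12)(7/11)(4/10)(3/9)(2/8) = 0.0088384; P(data | jar B) = (5/6)(1/5)(4/4)(3/3)(2/2) = 0.16667; P(data | jar C) = (10/12)(2/11)(9/10)(8/9)(7/8) = 0.10606.
Multiplying each by its prior: 1/3 · 0.0088384 = 0.0029461, 1/3 · 0.16667 = 0.055556, 1/3 · 0.10606 = 0.035354; summing to 0.093855.
Hence P(jar C | data) = (0.035354) / (0.093855) = 0.37668.

0.377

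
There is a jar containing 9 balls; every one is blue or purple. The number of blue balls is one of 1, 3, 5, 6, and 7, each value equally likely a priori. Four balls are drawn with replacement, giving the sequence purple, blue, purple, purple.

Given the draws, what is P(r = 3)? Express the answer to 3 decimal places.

For each hypothesis, P(data | H) works out to: P(data | r = 1) = (8/9)(1/9)(8/9)(8/9) = 0.078037; P(data | r = 3) = (6/9)(3/9)(6/9)(6/9) = 0.098765; P(data | r = 5) = (4/9)(5/9)(4/9)(4/9) = 0.048773; P(data | r = 6) = (3/9)(6/9)(3/9)(3/9) = 0.024691; P(data | r = 7) = (2/9)(7/9)(2/9)(2/9) = 0.0085353.
The prior-weighted likelihoods are 1/5 · 0.078037 = 0.015607, 1/5 · 0.098765 = 0.019753, 1/5 · 0.048773 = 0.0097546, 1/5 · 0.024691 = 0.0049383, 1/5 · 0.0085353 = 0.0017071; these sum to 0.05176.
So P(r = 3 | data) = (0.019753) / (0.05176) = 0.38163.

0.382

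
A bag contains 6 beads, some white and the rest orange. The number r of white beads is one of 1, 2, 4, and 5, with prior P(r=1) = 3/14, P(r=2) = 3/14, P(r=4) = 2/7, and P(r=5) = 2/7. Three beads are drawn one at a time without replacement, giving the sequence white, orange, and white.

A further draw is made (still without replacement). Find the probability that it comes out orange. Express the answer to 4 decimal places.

The likelihood of the observed sequence under each hypothesis: P(data | r = 1) = (1/6)(5/5)(0/4) = 0; P(data | r = 2) = (2/6)(4/5)(1/4) = 1/15; P(data | r = 4) = (4/6)(2/5)(3/4) = 1/5; P(data | r = 5) = (5/6)(1/5)(4/4) = 1/6.
Weighting by the prior gives 3/14 · 0 = 0, 3/14 · 1/15 = 1/70, 2/7 · 1/5 = 2/35, 2/7 · 1/6 = 1/21; summing to 5/42.
Dividing through by the total gives posterior P(r = 1 | data) = 0, P(r = 2 | data) = 3/25, P(r = 4 | data) = 12/25, P(r = 5 | data) = 2/5.
So P(orange next | data) = Σ P(orange next | H) P(H | data) = (1)(3/25) + (1/3)(12/25) + (0)(2/5) = 7/25.

0.2800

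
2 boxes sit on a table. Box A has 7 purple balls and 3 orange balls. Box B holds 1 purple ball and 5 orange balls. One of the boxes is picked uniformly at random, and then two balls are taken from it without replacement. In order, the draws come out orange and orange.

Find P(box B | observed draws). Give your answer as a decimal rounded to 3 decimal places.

The likelihood of the observed sequence under each hypothesis: P(data | box A) = (3/10)(2/9) = 1/15; P(data | box B) = (5/6)(4/5) = 2/3.
Multiplying each by its prior: 1/2 · 1/15 = 1/30, 1/2 · 2/3 = 1/3; these sum to 11/30.
Therefore the posterior P(box B | data) = (1/3) / (11/30) = 10/11.

0.909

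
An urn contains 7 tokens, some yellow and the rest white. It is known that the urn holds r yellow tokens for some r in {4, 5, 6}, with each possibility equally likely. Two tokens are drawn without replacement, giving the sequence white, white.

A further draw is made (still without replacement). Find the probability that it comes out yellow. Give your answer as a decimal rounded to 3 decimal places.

The likelihood of the observed sequence under each hypothesis: P(data | r = 4) = (3/7)(2/6) = 1/7; P(data | r = 5) = (2/7)(1/6) = 1/21; P(data | r = 6) = (1/7)(0/6) = 0.
Weighting by the prior gives 1/3 · 1/7 = 1/21, 1/3 · 1/21 = 1/63, 1/3 · 0 = 0; with total 4/63.
Dividing through by the total gives posterior P(r = 4 | data) = 3/4, P(r = 5 | data) = 1/4, P(r = 6 | data) = 0.
So P(yellow next | data) = Σ P(yellow next | H) P(H | data) = (4/5)(3/4) + (1)(1/4) = 17/20.

0.850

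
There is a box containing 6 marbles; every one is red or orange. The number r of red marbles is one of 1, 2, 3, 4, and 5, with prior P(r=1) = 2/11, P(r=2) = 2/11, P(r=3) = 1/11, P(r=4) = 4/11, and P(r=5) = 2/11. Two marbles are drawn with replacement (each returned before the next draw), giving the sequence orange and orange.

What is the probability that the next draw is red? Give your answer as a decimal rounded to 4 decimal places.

0.3287

Under each hypothesis, the probability of the observed sequence is: P(data | r = 1) = (5/6)(5/6) = 25/36; P(data | r = 2) = (4/6)(4/6) = 4/9; P(data | r = 3) = (3/6)(3/6) = 1/4; P(data | r = 4) = (2/6)(2/6) = 1/9; P(data | r = 5) = (1/6)(1/6) = 1/36.
The prior-weighted likelihoods are 2/11 · 25/36 = 25/198, 2/11 · 4/9 = 8/99, 1/11 · 1/4 = 1/44, 4/11 · 1/9 = 4/99, 2/11 · 1/36 = 1/198; with total 109/396.
Normalising, the posterior is P(r = 1 | data) = 50/109, P(r = 2 | data) = 32/109, P(r = 3 | data) = 9/109, P(r = 4 | data) = 16/109, P(r = 5 | data) = 2/109.
Averaging over the posterior, P(red next | data) = (1/6)(50/109) + (1/3)(32/109) + (1/2)(9/109) + (2/3)(16/109) + (5/6)(2/109) = 215/654.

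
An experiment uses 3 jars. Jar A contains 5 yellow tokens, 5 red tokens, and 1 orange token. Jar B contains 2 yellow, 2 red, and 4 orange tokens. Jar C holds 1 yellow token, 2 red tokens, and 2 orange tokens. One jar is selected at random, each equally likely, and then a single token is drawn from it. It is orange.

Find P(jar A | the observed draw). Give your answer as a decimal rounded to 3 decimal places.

0.092

Under each hypothesis, the probability of this draw is: P(data | jar A) = (1/11) = 1/11; P(data | jar B) = (4/8) = 1/2; P(data | jar C) = (2/5) = 2/5.
Multiplying each by its prior: 1/3 · 1/11 = 1/33, 1/3 · 1/2 = 1/6, 1/3 · 2/5 = 2/15; with total 109/330.
Therefore the posterior P(jar A | data) = (1/33) / (109/330) = 10/109.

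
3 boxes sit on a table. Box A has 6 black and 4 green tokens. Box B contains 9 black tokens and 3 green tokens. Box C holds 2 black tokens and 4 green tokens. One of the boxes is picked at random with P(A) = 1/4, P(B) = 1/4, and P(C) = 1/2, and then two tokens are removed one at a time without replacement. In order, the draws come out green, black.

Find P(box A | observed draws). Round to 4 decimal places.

For each hypothesis, P(data | H) works out to: P(data | box A) = (4/10)(6/9) = 4/15; P(data | box B) = (3/12)(9/11) = 9/44; P(data | box C) = (4/6)(2/5) = 4/15.
Multiplying each by its prior: 1/4 · 4/15 = 1/15, 1/4 · 9/44 = 9/176, 1/2 · 4/15 = 2/15; summing to 221/880.
Therefore the posterior P(box A | data) = (1/15) / (221/880) = 176/663.

0.2655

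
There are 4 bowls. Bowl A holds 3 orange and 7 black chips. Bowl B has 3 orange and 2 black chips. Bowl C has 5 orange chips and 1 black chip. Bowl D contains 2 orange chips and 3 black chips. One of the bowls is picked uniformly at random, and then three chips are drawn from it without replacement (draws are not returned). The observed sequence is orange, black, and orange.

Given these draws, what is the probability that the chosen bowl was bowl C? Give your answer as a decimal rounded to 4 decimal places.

0.3175

The likelihood of the observed sequence under each hypothesis: P(data | bowl A) = (3/10)(7/9)(2/8) = 7/120; P(data | bowl B) = (3/5)(2/4)(2/3) = 1/5; P(data | bowl C) = (5/6)(1/5)(4/4) = 1/6; P(data | bowl D) = (2/5)(3/4)(1/3) = 1/10.
Weighting by the prior gives 1/4 · 7/120 = 7/480, 1/4 · 1/5 = 1/20, 1/4 · 1/6 = 1/24, 1/4 · 1/10 = 1/40; with total 21/160.
So P(bowl C | data) = (1/24) / (21/160) = 20/63.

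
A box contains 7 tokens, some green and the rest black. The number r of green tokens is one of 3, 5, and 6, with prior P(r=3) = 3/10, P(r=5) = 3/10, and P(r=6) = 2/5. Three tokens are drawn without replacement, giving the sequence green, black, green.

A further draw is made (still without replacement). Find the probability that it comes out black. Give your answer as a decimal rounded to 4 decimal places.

0.2692

Under each hypothesis, the probability of the observed sequence is: P(data | r = 3) = (3/7)(4/6)(2/5) = 4/35; P(data | r = 5) = (5/7)(2/6)(4/5) = 4/21; P(data | r = 6) = (6/7)(1/6)(5/5) = 1/7.
The prior-weighted likelihoods are 3/10 · 4/35 = 6/175, 3/10 · 4/21 = 2/35, 2/5 · 1/7 = 2/35; with total 26/175.
Dividing through by the total gives posterior P(r = 3 | data) = 3/13, P(r = 5 | data) = 5/13, P(r = 6 | data) = 5/13.
The predictive probability is P(black next | data) = (3/4)(3/13) + (1/4)(5/13) + (0)(5/13) = 7/26.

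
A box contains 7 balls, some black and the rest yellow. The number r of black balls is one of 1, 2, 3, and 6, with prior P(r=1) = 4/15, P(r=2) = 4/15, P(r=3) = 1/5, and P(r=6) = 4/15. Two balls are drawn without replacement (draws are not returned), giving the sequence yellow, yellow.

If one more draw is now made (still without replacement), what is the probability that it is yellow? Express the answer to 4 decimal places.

0.6712

Under each hypothesis, the probability of the observed sequence is: P(data | r = 1) = (6/7)(5/6) = 5/7; P(data | r = 2) = (5/7)(4/6) = 10/21; P(data | r = 3) = (4/7)(3/6) = 2/7; P(data | r = 6) = (1/7)(0/6) = 0.
The prior-weighted likelihoods are 4/15 · 5/7 = 4/21, 4/15 · 10/21 = 8/63, 1/5 · 2/7 = 2/35, 4/15 · 0 = 0; these sum to 118/315.
Normalising, the posterior is P(r = 1 | data) = 30/59, P(r = 2 | data) = 20/59, P(r = 3 | data) = 9/59, P(r = 6 | data) = 0.
The predictive probability is P(yellow next | data) = (4/5)(30/59) + (3/5)(20/59) + (2/5)(9/59) = 198/295.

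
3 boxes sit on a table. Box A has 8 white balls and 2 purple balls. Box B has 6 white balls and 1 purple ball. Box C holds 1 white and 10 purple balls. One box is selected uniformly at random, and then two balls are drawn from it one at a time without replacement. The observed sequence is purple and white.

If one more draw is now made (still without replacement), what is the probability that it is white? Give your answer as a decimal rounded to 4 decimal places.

The likelihood of the observed sequence under each hypothesis: P(data | box A) = (2/10)(8/9) = 0.17778; P(data | box B) = (1/7)(6/6) = 0.14286; P(data | box C) = (10/11)(1/10) = 0.090909.
The prior-weighted likelihoods are 1/3 · 0.17778 = 0.059259, 1/3 · 0.14286 = 0.047619, 1/3 · 0.090909 = 0.030303; these sum to 0.13718.
The posterior is then P(box A | data) = 0.43198, P(box B | data) = 0.34712, P(box C | data) = 0.2209.
So P(white next | data) = Σ P(white next | H) P(H | data) = (7/8)(0.43198) + (1)(0.34712) + (0)(0.2209) = 0.72511.

0.7251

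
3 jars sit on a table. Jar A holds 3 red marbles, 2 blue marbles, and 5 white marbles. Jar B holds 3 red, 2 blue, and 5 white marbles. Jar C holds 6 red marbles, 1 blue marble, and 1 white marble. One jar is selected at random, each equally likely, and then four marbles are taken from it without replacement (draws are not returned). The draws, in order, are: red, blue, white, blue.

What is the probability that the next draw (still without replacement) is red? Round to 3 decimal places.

Under each hypothesis, the probability of the observed sequence is: P(data | jar A) = (3/10)(2/9)(5/8)(1/7) = 1/168; P(data | jar B) = (3/10)(2/9)(5/8)(1/7) = 1/168; P(data | jar C) = (6/8)(1/7)(1/6)(0/5) = 0.
The prior-weighted likelihoods are 1/3 · 1/168 = 1/504, 1/3 · 1/168 = 1/504, 1/3 · 0 = 0; these sum to 1/252.
The posterior is then P(jar A | data) = 1/2, P(jar B | data) = 1/2, P(jar C | data) = 0.
So P(red next | data) = Σ P(red next | H) P(H | data) = (1/3)(1/2) + (1/3)(1/2) = 1/3.

0.333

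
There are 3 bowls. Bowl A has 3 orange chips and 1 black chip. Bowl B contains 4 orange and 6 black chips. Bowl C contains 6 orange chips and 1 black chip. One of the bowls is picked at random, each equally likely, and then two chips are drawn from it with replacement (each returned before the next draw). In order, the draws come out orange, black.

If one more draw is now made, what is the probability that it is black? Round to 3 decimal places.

0.379

The likelihood of the observed sequence under each hypothesis: P(data | bowl A) = (3/4)(1/4) = 0.1875; P(data | bowl B) = (4/10)(6/10) = 0.24; P(data | bowl C) = (6/7)(1/7) = 0.12245.
Multiplying each by its prior: 1/3 · 0.1875 = 0.0625, 1/3 · 0.24 = 0.08, 1/3 · 0.12245 = 0.040816; with total 0.18332.
Dividing through by the total gives posterior P(bowl A | data) = 0.34094, P(bowl B | data) = 0.4364, P(bowl C | data) = 0.22266.
So P(black next | data) = Σ P(black next | H) P(H | data) = (1/4)(0.34094) + (3/5)(0.4364) + (1/7)(0.22266) = 0.37889.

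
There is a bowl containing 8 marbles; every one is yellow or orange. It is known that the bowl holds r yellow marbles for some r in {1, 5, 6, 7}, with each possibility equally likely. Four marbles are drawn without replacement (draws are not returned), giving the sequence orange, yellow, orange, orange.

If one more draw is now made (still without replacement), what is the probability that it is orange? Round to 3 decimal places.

Compute the likelihood of the observed sequence for each case: P(data | r = 1) = (7/8)(1/7)(6/6)(5/5) = 1/8; P(data | r = 5) = (3/8)(5/7)(2/6)(1/5) = 1/56; P(data | r = 6) = (2/8)(6/7)(1/6)(0/5) = 0; P(data | r = 7) = (1/8)(7/7)(0/6) = 0.
Multiplying each by its prior: 1/4 · 1/8 = 1/32, 1/4 · 1/56 = 1/224, 1/4 · 0 = 0, 1/4 · 0 = 0; summing to 1/28.
The posterior is then P(r = 1 | data) = 7/8, P(r = 5 | data) = 1/8, P(r = 6 | data) = 0, P(r = 7 | data) = 0.
Averaging over the posterior, P(orange next | data) = (1)(7/8) + (0)(1/8) = 7/8.

0.875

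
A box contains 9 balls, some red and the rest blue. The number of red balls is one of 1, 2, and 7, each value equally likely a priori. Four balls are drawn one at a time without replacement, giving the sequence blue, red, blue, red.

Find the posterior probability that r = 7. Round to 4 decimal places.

Compute the likelihood of the observed sequence for each case: P(data | r = 1) = (8/9)(1/8)(7/7)(0/6) = 0; P(data | r = 2) = (7/9)(2/8)(6/7)(1/6) = 1/36; P(data | r = 7) = (2/9)(7/8)(1/7)(6/6) = 1/36.
Weighting by the prior gives 1/3 · 0 = 0, 1/3 · 1/36 = 1/108, 1/3 · 1/36 = 1/108; with total 1/54.
Therefore the posterior P(r = 7 | data) = (1/108) / (1/54) = 1/2.

0.5000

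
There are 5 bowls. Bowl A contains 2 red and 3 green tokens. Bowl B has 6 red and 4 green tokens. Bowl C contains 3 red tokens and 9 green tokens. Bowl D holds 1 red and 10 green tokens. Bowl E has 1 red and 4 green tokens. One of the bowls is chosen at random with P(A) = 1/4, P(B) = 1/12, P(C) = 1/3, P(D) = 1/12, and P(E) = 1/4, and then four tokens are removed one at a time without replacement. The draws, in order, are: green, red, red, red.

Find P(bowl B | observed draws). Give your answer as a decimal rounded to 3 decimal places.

0.840

For each hypothesis, P(data | H) works out to: P(data | bowl A) = (3/5)(2/4)(1/3)(0/2) = 0; P(data | bowl B) = (4/10)(6/9)(5/8)(4/7) = 0.095238; P(data | bowl C) = (9/12)(3/11)(2/10)(1/9) = 0.0045455; P(data | bowl D) = (10/11)(1/10)(0/9) = 0; P(data | bowl E) = (4/5)(1/4)(0/3) = 0.
The prior-weighted likelihoods are 1/4 · 0 = 0, 1/12 · 0.095238 = 0.0079365, 1/3 · 0.0045455 = 0.0015152, 1/12 · 0 = 0, 1/4 · 0 = 0; with total 0.0094517.
Hence P(bowl B | data) = (0.0079365) / (0.0094517) = 0.83969.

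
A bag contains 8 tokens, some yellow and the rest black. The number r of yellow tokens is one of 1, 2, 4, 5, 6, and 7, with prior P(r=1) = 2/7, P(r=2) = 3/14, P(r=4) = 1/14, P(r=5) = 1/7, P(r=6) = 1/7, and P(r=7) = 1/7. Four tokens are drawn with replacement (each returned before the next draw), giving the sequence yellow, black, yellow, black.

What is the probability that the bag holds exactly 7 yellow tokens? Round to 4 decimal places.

0.0570

For each hypothesis, P(data | H) works out to: P(data | r = 1) = (1/8)(7/8)(1/8)(7/8) = 0.011963; P(data | r = 2) = (2/8)(6/8)(2/8)(6/8) = 0.035156; P(data | r = 4) = (4/8)(4/8)(4/8)(4/8) = 0.0625; P(data | r = 5) = (5/8)(3/8)(5/8)(3/8) = 0.054932; P(data | r = 6) = (6/8)(2/8)(6/8)(2/8) = 0.035156; P(data | r = 7) = (7/8)(1/8)(7/8)(1/8) = 0.011963.
Multiplying each by its prior: 2/7 · 0.011963 = 0.003418, 3/14 · 0.035156 = 0.0075335, 1/14 · 0.0625 = 0.0044643, 1/7 · 0.054932 = 0.0078474, 1/7 · 0.035156 = 0.0050223, 1/7 · 0.011963 = 0.001709; these sum to 0.029994.
By Bayes' rule, P(r = 7 | data) = (0.001709) / (0.029994) = 0.056977.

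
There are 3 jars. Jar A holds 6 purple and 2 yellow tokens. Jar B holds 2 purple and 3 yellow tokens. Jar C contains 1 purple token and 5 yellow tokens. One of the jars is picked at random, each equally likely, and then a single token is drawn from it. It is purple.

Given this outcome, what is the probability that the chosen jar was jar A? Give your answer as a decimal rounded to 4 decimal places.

0.5696

Under each hypothesis, the probability of this draw is: P(data | jar A) = (6/8) = 3/4; P(data | jar B) = (2/5) = 2/5; P(data | jar C) = (1/6) = 1/6.
Multiplying each by its prior: 1/3 · 3/4 = 1/4, 1/3 · 2/5 = 2/15, 1/3 · 1/6 = 1/18; summing to 79/180.
Hence P(jar A | data) = (1/4) / (79/180) = 45/79.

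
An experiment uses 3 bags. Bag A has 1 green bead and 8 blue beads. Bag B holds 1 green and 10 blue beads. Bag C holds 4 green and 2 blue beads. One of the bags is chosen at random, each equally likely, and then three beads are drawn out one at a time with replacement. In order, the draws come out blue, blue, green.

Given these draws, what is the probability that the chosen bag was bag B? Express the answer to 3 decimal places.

Under each hypothesis, the probability of the observed sequence is: P(data | bag A) = (8/9)(8/9)(1/9) = 0.087791; P(data | bag B) = (10/11)(10/11)(1/11) = 0.075131; P(data | bag C) = (2/6)(2/6)(4/6) = 0.074074.
Multiplying each by its prior: 1/3 · 0.087791 = 0.029264, 1/3 · 0.075131 = 0.025044, 1/3 · 0.074074 = 0.024691; with total 0.078999.
So P(bag B | data) = (0.025044) / (0.078999) = 0.31701.

0.317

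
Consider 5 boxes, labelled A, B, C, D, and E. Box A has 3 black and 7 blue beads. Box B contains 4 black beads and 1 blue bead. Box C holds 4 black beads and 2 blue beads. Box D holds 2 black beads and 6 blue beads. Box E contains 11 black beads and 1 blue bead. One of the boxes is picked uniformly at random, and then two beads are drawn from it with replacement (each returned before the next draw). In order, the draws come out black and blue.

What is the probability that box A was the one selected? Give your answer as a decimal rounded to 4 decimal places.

Compute the likelihood of the observed sequence for each case: P(data | box A) = (3/10)(7/10) = 0.21; P(data | box B) = (4/5)(1/5) = 0.16; P(data | box C) = (4/6)(2/6) = 0.22222; P(data | box D) = (2/8)(6/8) = 0.1875; P(data | box E) = (11/12)(1/12) = 0.076389.
The prior-weighted likelihoods are 1/5 · 0.21 = 0.042, 1/5 · 0.16 = 0.032, 1/5 · 0.22222 = 0.044444, 1/5 · 0.1875 = 0.0375, 1/5 · 0.076389 = 0.015278; summing to 0.17122.
Hence P(box A | data) = (0.042) / (0.17122) = 0.2453.

0.2453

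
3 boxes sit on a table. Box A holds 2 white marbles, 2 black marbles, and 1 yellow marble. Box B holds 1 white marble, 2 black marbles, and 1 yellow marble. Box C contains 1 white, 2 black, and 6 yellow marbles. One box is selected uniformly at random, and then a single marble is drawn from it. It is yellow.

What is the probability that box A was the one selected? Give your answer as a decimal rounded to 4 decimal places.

Compute the likelihood of this draw for each case: P(data | box A) = (1/5) = 1/5; P(data | box B) = (1/4) = 1/4; P(data | box C) = (6/9) = 2/3.
Multiplying each by its prior: 1/3 · 1/5 = 1/15, 1/3 · 1/4 = 1/12, 1/3 · 2/3 = 2/9; summing to 67/180.
So P(box A | data) = (1/15) / (67/180) = 12/67.

0.1791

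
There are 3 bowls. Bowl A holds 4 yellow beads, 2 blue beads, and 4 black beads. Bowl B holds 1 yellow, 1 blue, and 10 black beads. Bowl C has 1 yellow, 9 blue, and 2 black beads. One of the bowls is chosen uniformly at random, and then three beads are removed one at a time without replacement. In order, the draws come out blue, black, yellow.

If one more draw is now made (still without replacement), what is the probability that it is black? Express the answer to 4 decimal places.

0.4286

Compute the likelihood of the observed sequence for each case: P(data | bowl A) = (2/10)(4/9)(4/8) = 2/45; P(data | bowl B) = (1/12)(10/11)(1/10) = 1/132; P(data | bowl C) = (9/12)(2/11)(1/10) = 3/220.
Multiplying each by its prior: 1/3 · 2/45 = 2/135, 1/3 · 1/132 = 1/396, 1/3 · 3/220 = 1/220; summing to 13/594.
The posterior is then P(bowl A | data) = 44/65, P(bowl B | data) = 3/26, P(bowl C | data) = 27/130.
Averaging over the posterior, P(black next | data) = (3/7)(44/65) + (1)(3/26) + (1/9)(27/130) = 3/7.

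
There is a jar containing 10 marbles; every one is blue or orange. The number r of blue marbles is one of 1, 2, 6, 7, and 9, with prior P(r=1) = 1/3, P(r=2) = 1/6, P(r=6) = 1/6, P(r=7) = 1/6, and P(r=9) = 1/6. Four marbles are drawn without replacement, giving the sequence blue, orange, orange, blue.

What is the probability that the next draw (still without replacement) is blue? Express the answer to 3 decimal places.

0.622

Compute the likelihood of the observed sequence for each case: P(data | r = 1) = (1/10)(9/9)(8/8)(0/7) = 0; P(data | r = 2) = (2/10)(8/9)(7/8)(1/7) = 0.022222; P(data | r = 6) = (6/10)(4/9)(3/8)(5/7) = 0.071429; P(data | r = 7) = (7/10)(3/9)(2/8)(6/7) = 0.05; P(data | r = 9) = (9/10)(1/9)(0/8) = 0.
Weighting by the prior gives 1/3 · 0 = 0, 1/6 · 0.022222 = 0.0037037, 1/6 · 0.071429 = 0.011905, 1/6 · 0.05 = 0.0083333, 1/6 · 0 = 0; these sum to 0.023942.
The posterior is then P(r = 1 | data) = 0, P(r = 2 | data) = 0.1547, P(r = 6 | data) = 0.49724, P(r = 7 | data) = 0.34807, P(r = 9 | data) = 0.
The predictive probability is P(blue next | data) = (0)(0.1547) + (2/3)(0.49724) + (5/6)(0.34807) = 0.62155.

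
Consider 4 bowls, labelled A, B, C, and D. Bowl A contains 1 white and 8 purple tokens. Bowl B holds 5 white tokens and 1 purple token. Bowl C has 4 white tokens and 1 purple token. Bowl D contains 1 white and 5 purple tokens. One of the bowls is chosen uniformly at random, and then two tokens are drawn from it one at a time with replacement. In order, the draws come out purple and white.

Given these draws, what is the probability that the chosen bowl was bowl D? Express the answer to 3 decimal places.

Under each hypothesis, the probability of the observed sequence is: P(data | bowl A) = (8/9)(1/9) = 0.098765; P(data | bowl B) = (1/6)(5/6) = 0.13889; P(data | bowl C) = (1/5)(4/5) = 0.16; P(data | bowl D) = (5/6)(1/6) = 0.13889.
Weighting by the prior gives 1/4 · 0.098765 = 0.024691, 1/4 · 0.13889 = 0.034722, 1/4 · 0.16 = 0.04, 1/4 · 0.13889 = 0.034722; with total 0.13414.
Therefore the posterior P(bowl D | data) = (0.034722) / (0.13414) = 0.25886.

0.259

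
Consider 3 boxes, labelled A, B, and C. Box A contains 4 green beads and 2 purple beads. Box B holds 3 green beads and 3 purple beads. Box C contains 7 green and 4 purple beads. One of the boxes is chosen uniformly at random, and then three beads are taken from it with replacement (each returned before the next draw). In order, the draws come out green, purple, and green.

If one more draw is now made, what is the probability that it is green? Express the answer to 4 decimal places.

For each hypothesis, P(data | H) works out to: P(data | box A) = (4/6)(2/6)(4/6) = 0.14815; P(data | box B) = (3/6)(3/6)(3/6) = 0.125; P(data | box C) = (7/11)(4/11)(7/11) = 0.14726.
Weighting by the prior gives 1/3 · 0.14815 = 0.049383, 1/3 · 0.125 = 0.041667, 1/3 · 0.14726 = 0.049086; summing to 0.14014.
The posterior is then P(box A | data) = 0.35239, P(box B | data) = 0.29733, P(box C | data) = 0.35028.
The predictive probability is P(green next | data) = (2/3)(0.35239) + (1/2)(0.29733) + (7/11)(0.35028) = 0.6065.

0.6065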